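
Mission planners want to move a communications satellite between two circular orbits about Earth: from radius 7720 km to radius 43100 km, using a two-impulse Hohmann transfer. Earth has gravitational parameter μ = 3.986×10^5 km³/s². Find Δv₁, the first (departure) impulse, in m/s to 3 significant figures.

The Hohmann ellipse has a_t = (r₁ + r₂)/2 = 25410 km.
On the circular orbit at r = 7720 km, v_c = √(μ/r) = 7.1855 km/s.
Transfer-orbit speed at the same r (vis-viva, a = a_t): v_t = √[μ(2/r − 1/a_t)] = 9.3583 km/s.
Δv₁ = |v_t − v_c| = |9.3583 − 7.1855| = 2.173 km/s.

Δv₁ = 2170 m/s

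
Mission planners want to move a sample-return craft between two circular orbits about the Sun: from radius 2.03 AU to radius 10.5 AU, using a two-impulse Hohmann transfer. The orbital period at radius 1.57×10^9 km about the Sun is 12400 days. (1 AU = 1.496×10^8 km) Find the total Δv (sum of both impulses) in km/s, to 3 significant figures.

From Kepler's third law T² = 4π²r³/μ at r = 1.57×10^9 km, T = 12400 days = 12400 × 86400 s = 1.07136×10^9 s: μ = 4π²r³/T² = 1.33103×10^11 km³/s².
In km: r₁ = 2.03 × 1.496×10^8 = 3.03688×10^8 km; r₂ = 10.5 × 1.496×10^8 = 1.5708×10^9 km.
Transfer-ellipse semi-major axis a_t = (r₁ + r₂)/2 = (3.03688×10^8 + 1.5708×10^9)/2 = 9.37244×10^8 km.
At r₁ the circular-orbit speed is v₁ = √(μ/r₁) = 20.93534 km/s.
On the transfer ellipse at r₁, vis-viva gives v_p = √[μ(2/r₁ − 1/a_t)] = 27.10280 km/s.
First burn Δv₁ = |v_p − v₁| = 6.167 km/s.
Circular speed at r₂: v₂ = √(μ/r₂) = 9.205 km/s.
Transfer-orbit speed at r₂: v_a = √[μ(2/r₂ − 1/a_t)] = 5.240 km/s.
Second burn Δv₂ = |v₂ − v_a| = 3.965 km/s.
Δv = Δv₁ + Δv₂ = 6.167 + 3.965 = 10.13 km/s.

Δv = 10.1 km/s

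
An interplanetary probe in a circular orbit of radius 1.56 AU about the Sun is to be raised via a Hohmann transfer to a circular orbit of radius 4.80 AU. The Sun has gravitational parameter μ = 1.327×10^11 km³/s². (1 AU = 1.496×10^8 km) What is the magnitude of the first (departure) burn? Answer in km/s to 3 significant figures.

In km: r₁ = 1.56 × 1.496×10^8 = 2.33376×10^8 km; r₂ = 4.80 × 1.496×10^8 = 7.1808×10^8 km.
Semi-major axis of the transfer orbit: a_t = (2.33376×10^8 + 7.1808×10^8)/2 = 4.75728×10^8 km.
On the circular orbit at r = 2.33376×10^8 km, v_c = √(μ/r) = 23.8456 km/s.
Vis-viva on the transfer ellipse at r = 2.33376×10^8 km gives v_t = √[μ(2/r − 1/a_t)] = 29.2964 km/s.
Δv₁ = |v_t − v_c| = |29.2964 − 23.8456| = 5.451 km/s.

Δv₁ = 5.45 km/s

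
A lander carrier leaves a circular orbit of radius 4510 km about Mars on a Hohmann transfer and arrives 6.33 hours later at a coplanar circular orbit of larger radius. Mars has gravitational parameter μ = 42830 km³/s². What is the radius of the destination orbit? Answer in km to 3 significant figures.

Transfer time t = 6.33 hours = 22788 s, and t = π√(a_t³/μ).
So a_t = (μ t²/π²)^(1/3) = (42830 × (22788)² / π²)^(1/3) = 13111 km.
Since a_t = (r₁ + r₂)/2, r₂ = 2a_t − r₁ = 2×13111 − 4510 = 21712 km.

r₂ = 21700 km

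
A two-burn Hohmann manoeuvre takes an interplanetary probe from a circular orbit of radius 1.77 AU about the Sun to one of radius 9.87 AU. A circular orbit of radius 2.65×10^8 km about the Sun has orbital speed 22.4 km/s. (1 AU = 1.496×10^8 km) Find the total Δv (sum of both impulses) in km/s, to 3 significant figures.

From the circular-orbit relation v² = μ/r at r = 2.65×10^8 km: μ = v²r = (22.4)² × 2.65×10^8 = 1.32966×10^11 km³/s².
In km: r₁ = 1.77 × 1.496×10^8 = 2.64792×10^8 km; r₂ = 9.87 × 1.496×10^8 = 1.476552×10^9 km.
Transfer-ellipse semi-major axis a_t = (r₁ + r₂)/2 = (2.64792×10^8 + 1.476552×10^9)/2 = 8.70672×10^8 km.
At r₁ the circular-orbit speed is v₁ = √(μ/r₁) = 22.409 km/s.
On the transfer ellipse at r₁, vis-viva gives v_p = √[μ(2/r₁ − 1/a_t)] = 29.182 km/s.
First burn Δv₁ = |v_p − v₁| = 6.773 km/s.
Circular speed at r₂: v₂ = √(μ/r₂) = 9.4896 km/s.
Transfer-orbit speed at r₂: v_a = √[μ(2/r₂ − 1/a_t)] = 5.2333 km/s.
Second burn Δv₂ = |v₂ − v_a| = 4.256 km/s.
Δv = Δv₁ + Δv₂ = 6.773 + 4.256 = 11.03 km/s.

Δv = 11.0 km/s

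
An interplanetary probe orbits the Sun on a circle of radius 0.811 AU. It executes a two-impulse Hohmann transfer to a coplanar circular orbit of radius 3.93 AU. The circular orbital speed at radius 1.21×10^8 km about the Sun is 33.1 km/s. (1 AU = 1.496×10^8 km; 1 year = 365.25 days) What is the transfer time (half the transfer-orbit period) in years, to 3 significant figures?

From the circular-orbit relation v² = μ/r at r = 1.21×10^8 km: μ = v²r = (33.1)² × 1.21×10^8 = 1.32569×10^11 km³/s².
In km: r₁ = 0.811 × 1.496×10^8 = 1.213256×10^8 km; r₂ = 3.93 × 1.496×10^8 = 5.87928×10^8 km.
Transfer-ellipse semi-major axis a_t = (r₁ + r₂)/2 = (1.213256×10^8 + 5.87928×10^8)/2 = 3.546268×10^8 km.
By Kepler's third law the transfer-orbit period is T = 2π√(a_t³/μ), so t = T/2 = 5.762×10^7 s.
Converting: 5.762×10^7 s ÷ 3.15576×10^7 s/year (365.25 × 86400) = 1.83 years.

t = 1.83 years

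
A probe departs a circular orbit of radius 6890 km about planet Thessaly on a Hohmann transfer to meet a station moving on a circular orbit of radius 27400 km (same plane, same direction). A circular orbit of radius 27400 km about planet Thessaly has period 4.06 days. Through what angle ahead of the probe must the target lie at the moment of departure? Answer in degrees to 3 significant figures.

From Kepler's third law T² = 4π²r³/μ at r = 27400 km, T = 4.06 days = 4.06 × 86400 s = 3.50784×10^5 s: μ = 4π²r³/T² = 6599.82 km³/s².
Transfer-ellipse semi-major axis a_t = (r₁ + r₂)/2 = (6890 + 27400)/2 = 17145 km.
Transfer time t = π√(a_t³/μ) = 86810 s.
The target's mean motion on its circular orbit is ω₂ = √(μ/r₂³) = 1.791×10^-5 rad/s.
Angle swept by the target during transfer: ω₂·t = 1.555 rad = 89.09°.
The probe traverses 180° on the transfer ellipse, so the target must lead by 180° − 89.09° = 90.9°.

φ = 90.9°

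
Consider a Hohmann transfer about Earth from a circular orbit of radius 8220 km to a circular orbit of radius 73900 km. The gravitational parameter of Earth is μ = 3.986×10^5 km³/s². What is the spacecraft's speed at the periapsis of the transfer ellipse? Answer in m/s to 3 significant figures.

v = 9340 m/s

Transfer-ellipse semi-major axis a_t = (r₁ + r₂)/2 = (8220 + 73900)/2 = 41060 km.
At periapsis, r = 8220 km.
Applying v² = μ(2/r − 1/a_t): v = 9.342 km/s.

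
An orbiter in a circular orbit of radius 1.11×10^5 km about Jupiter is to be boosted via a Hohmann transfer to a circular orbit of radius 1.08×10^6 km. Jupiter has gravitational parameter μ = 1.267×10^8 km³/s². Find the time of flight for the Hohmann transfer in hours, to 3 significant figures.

The Hohmann ellipse has a_t = (r₁ + r₂)/2 = 5.955×10^5 km.
Transfer time t = π√(a_t³/μ) = π√((5.955×10^5)³ / 1.267×10^8) = 1.283×10^5 s.
Converting: 1.283×10^5 s ÷ 3600 s/hour = 35.6 hours.

t = 35.6 hours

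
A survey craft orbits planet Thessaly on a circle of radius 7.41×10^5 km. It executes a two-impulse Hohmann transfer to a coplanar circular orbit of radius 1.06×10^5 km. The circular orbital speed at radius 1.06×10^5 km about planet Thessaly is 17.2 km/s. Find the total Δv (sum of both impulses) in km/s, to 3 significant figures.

From the circular-orbit relation v² = μ/r at r = 1.06×10^5 km: μ = v²r = (17.2)² × 1.06×10^5 = 3.13590×10^7 km³/s².
Transfer-ellipse semi-major axis a_t = (r₁ + r₂)/2 = (7.410×10^5 + 1.060×10^5)/2 = 4.235×10^5 km.
At r₁ the circular-orbit speed is v₁ = √(μ/r₁) = 6.5054 km/s.
Transfer-orbit speed at r₁ (v² = μ(2/r − 1/a)): v_a = √[μ(2/r₁ − 1/a_t)] = 3.2546 km/s.
First burn Δv₁ = |v_a − v₁| = 3.2508 km/s.
At r₂, v₂ = √(μ/r₂) = 17.2000 km/s.
Transfer-orbit speed at r₂: v_p = √[μ(2/r₂ − 1/a_t)] = 22.7515 km/s.
Second burn Δv₂ = |v₂ − v_p| = 5.5515 km/s.
Δv = Δv₁ + Δv₂ = 3.2508 + 5.5515 = 8.802 km/s.

Δv = 8.80 km/s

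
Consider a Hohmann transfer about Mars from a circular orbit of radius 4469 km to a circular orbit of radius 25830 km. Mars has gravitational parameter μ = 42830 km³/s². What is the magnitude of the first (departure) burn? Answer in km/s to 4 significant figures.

Δv₁ = 0.9466 km/s

Transfer-ellipse semi-major axis a_t = (r₁ + r₂)/2 = (4469 + 25830)/2 = 15149.5 km.
On the circular orbit at r = 4469 km, v_c = √(μ/r) = 3.09577 km/s.
Vis-viva on the transfer ellipse at r = 4469 km gives v_t = √[μ(2/r − 1/a_t)] = 4.04233 km/s.
Δv₁ = |v_t − v_c| = |4.04233 − 3.09577| = 0.9466 km/s.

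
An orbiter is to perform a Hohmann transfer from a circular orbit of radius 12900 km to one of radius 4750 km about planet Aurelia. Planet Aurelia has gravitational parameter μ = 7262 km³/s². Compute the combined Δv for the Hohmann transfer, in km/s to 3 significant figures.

Δv = 0.458 km/s

Semi-major axis of the transfer orbit: a_t = (12900 + 4750)/2 = 8825 km.
At r₁ the circular-orbit speed is v₁ = √(μ/r₁) = 0.7503 km/s.
Transfer-orbit speed at r₁ (v² = μ(2/r − 1/a)): v_a = √[μ(2/r₁ − 1/a_t)] = 0.5505 km/s.
First burn Δv₁ = |v_a − v₁| = 0.1998 km/s.
At r₂, v₂ = √(μ/r₂) = 1.23646 km/s.
Transfer-orbit speed at r₂: v_p = √[μ(2/r₂ − 1/a_t)] = 1.49492 km/s.
Second burn Δv₂ = |v₂ − v_p| = 0.2585 km/s.
Δv = Δv₁ + Δv₂ = 0.1998 + 0.2585 = 0.4583 km/s.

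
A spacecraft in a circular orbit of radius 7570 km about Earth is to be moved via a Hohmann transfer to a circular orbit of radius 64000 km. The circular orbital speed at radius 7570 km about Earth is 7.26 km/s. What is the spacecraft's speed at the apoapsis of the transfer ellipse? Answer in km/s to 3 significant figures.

From the circular-orbit relation v² = μ/r at r = 7570 km: μ = v²r = (7.26)² × 7570 = 3.98997×10^5 km³/s².
Transfer-ellipse semi-major axis a_t = (r₁ + r₂)/2 = (7570 + 64000)/2 = 35785 km.
At apoapsis, r = 64000 km.
From the vis-viva equation, v = √[μ(2/r − 1/a_t)] = 1.148 km/s.

v = 1.15 km/s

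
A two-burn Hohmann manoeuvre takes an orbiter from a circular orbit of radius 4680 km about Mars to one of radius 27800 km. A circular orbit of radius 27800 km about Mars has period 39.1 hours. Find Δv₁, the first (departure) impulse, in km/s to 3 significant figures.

Δv₁ = 0.933 km/s

From Kepler's third law T² = 4π²r³/μ at r = 27800 km, T = 39.1 hours = 39.1 × 3600 s = 1.4076×10^5 s: μ = 4π²r³/T² = 42809.1 km³/s².
The Hohmann ellipse has a_t = (r₁ + r₂)/2 = 16240 km.
On the circular orbit at r = 4680 km, v_c = √(μ/r) = 3.02444 km/s.
Vis-viva on the transfer ellipse at r = 4680 km gives v_t = √[μ(2/r − 1/a_t)] = 3.95707 km/s.
Δv₁ = |v_t − v_c| = |3.95707 − 3.02444| = 0.9326 km/s.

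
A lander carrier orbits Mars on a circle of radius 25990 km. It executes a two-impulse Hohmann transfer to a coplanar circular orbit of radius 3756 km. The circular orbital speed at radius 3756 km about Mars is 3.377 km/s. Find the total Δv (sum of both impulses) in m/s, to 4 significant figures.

Δv = 1726 m/s

From the circular-orbit relation v² = μ/r at r = 3756 km: μ = v²r = (3.377)² × 3756 = 42833.9 km³/s².
Semi-major axis of the transfer orbit: a_t = (25990 + 3756)/2 = 14873 km.
Circular speed at r₁: v₁ = √(μ/r₁) = √(42833.9/25990) = 1.28378 km/s.
Transfer-orbit speed at r₁ (vis-viva): v_a = √[μ(2/r₁ − 1/a_t)] = 0.645140 km/s.
First burn Δv₁ = |v_a − v₁| = 0.6386 km/s.
At r₂, v₂ = √(μ/r₂) = 3.377 km/s.
Transfer-orbit speed at r₂: v_p = √[μ(2/r₂ − 1/a_t)] = 4.464 km/s.
Second burn Δv₂ = |v₂ − v_p| = 1.087 km/s.
Δv = Δv₁ + Δv₂ = 0.6386 + 1.087 = 1.726 km/s.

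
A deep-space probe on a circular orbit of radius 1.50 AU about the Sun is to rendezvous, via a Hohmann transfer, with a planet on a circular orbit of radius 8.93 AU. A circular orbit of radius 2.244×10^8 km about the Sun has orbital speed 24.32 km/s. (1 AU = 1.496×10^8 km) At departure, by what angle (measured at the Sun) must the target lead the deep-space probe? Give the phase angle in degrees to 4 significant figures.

From the circular-orbit relation v² = μ/r at r = 2.244×10^8 km: μ = v²r = (24.32)² × 2.244×10^8 = 1.32724×10^11 km³/s².
In km: r₁ = 1.50 × 1.496×10^8 = 2.244×10^8 km; r₂ = 8.93 × 1.496×10^8 = 1.335928×10^9 km.
The Hohmann ellipse has a_t = (r₁ + r₂)/2 = 7.80164×10^8 km.
The half-period of the transfer ellipse is t = π√(a_t³/μ) = 1.879×10^8 s.
Target angular speed ω₂ = √(μ/r₂³) = 7.461×10^-9 rad/s.
Angle swept by the target during transfer: ω₂·t = 1.402 rad = 80.33°.
The deep-space probe traverses 180° on the transfer ellipse, so the target must lead by 180° − 80.33° = 99.67°.

φ = 99.67°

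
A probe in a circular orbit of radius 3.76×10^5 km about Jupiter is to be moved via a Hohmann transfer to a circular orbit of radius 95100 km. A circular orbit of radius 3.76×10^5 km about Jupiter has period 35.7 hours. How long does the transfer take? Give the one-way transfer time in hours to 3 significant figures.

From Kepler's third law T² = 4π²r³/μ at r = 3.76×10^5 km, T = 35.7 hours = 35.7 × 3600 s = 1.2852×10^5 s: μ = 4π²r³/T² = 1.27052×10^8 km³/s².
Semi-major axis of the transfer orbit: a_t = (3.760×10^5 + 95100)/2 = 2.3555×10^5 km.
By Kepler's third law the transfer-orbit period is T = 2π√(a_t³/μ), so t = T/2 = 31860 s.
Converting: 31860 s ÷ 3600 s/hour = 8.85 hours.

t = 8.85 hours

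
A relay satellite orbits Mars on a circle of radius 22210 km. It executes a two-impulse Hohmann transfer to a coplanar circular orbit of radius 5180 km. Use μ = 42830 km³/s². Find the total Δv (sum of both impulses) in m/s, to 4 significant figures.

Semi-major axis of the transfer orbit: a_t = (22210 + 5180)/2 = 13695 km.
At r₁ the circular-orbit speed is v₁ = √(μ/r₁) = 1.38867 km/s.
On the transfer ellipse at r₁, vis-viva equation gives v_a = √[μ(2/r₁ − 1/a_t)] = 0.854051 km/s.
First burn Δv₁ = |v_a − v₁| = 0.5346 km/s.
At r₂, v₂ = √(μ/r₂) = 2.8755 km/s.
Transfer-orbit speed at r₂: v_p = √[μ(2/r₂ − 1/a_t)] = 3.6619 km/s.
Second burn Δv₂ = |v₂ − v_p| = 0.7864 km/s.
Total Δv = Δv₁ + Δv₂ = 1.321 km/s.

Δv = 1321 m/s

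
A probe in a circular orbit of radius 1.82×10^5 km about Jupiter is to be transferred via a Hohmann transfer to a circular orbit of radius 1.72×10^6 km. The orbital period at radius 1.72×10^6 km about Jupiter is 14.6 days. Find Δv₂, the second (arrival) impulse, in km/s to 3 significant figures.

From Kepler's third law T² = 4π²r³/μ at r = 1.72×10^6 km, T = 14.6 days = 14.6 × 86400 s = 1.26144×10^6 s: μ = 4π²r³/T² = 1.26244×10^8 km³/s².
Semi-major axis of the transfer orbit: a_t = (1.820×10^5 + 1.720×10^6)/2 = 9.510×10^5 km.
Circular speed at r = 1.720×10^6 km: v_c = √(μ/r) = 8.567 km/s.
Vis-viva on the transfer ellipse at r = 1.720×10^6 km gives v_t = √[μ(2/r − 1/a_t)] = 3.748 km/s.
Δv₂ = |v_t − v_c| = |3.748 − 8.567| = 4.819 km/s.

Δv₂ = 4.82 km/s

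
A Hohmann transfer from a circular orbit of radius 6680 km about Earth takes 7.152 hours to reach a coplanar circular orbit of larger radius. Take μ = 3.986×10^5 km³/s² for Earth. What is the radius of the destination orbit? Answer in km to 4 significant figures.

r₂ = 53150 km

Transfer time t = 7.152 hours = 25747.2 s, and t = π√(a_t³/μ).
So a_t = (μ t²/π²)^(1/3) = (3.986×10^5 × (25747.2)² / π²)^(1/3) = 29916 km.
Since a_t = (r₁ + r₂)/2, r₂ = 2a_t − r₁ = 2×29916 − 6680 = 53152 km.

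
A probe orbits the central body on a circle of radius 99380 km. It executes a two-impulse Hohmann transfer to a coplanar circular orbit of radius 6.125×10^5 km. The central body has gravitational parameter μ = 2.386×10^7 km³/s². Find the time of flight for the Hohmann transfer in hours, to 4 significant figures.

Transfer-ellipse semi-major axis a_t = (r₁ + r₂)/2 = (99380 + 6.125×10^5)/2 = 3.5594×10^5 km.
Half the transfer-orbit period gives t = π√(a_t³/μ) = 1.366×10^5 s.
Converting: 1.366×10^5 s ÷ 3600 s/hour = 37.94 hours.

t = 37.94 hours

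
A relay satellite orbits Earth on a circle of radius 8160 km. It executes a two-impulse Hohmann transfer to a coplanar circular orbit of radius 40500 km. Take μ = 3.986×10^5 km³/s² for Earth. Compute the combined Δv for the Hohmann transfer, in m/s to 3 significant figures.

Δv = 3350 m/s

Semi-major axis of the transfer orbit: a_t = (8160 + 40500)/2 = 24330 km.
At r₁ the circular-orbit speed is v₁ = √(μ/r₁) = 6.98914 km/s.
On the transfer ellipse at r₁, vis-viva gives v_p = √[μ(2/r₁ − 1/a_t)] = 9.01737 km/s.
First burn Δv₁ = |v_p − v₁| = 2.0282 km/s.
Circular speed at r₂: v₂ = √(μ/r₂) = 3.1372 km/s.
Transfer-orbit speed at r₂: v_a = √[μ(2/r₂ − 1/a_t)] = 1.8168 km/s.
Second burn Δv₂ = |v₂ − v_a| = 1.3204 km/s.
Δv = Δv₁ + Δv₂ = 2.0282 + 1.3204 = 3.349 km/s.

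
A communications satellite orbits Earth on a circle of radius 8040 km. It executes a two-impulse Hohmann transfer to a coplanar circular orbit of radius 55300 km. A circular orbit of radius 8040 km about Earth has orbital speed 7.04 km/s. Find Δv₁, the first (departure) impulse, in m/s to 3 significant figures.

From the circular-orbit relation v² = μ/r at r = 8040 km: μ = v²r = (7.04)² × 8040 = 3.98475×10^5 km³/s².
Semi-major axis of the transfer orbit: a_t = (8040 + 55300)/2 = 31670 km.
Circular speed at r = 8040 km: v_c = √(μ/r) = 7.040 km/s.
Vis-viva on the transfer ellipse at r = 8040 km gives v_t = √[μ(2/r − 1/a_t)] = 9.303 km/s.
Δv₁ = |v_t − v_c| = |9.303 − 7.040| = 2.263 km/s.

Δv₁ = 2260 m/s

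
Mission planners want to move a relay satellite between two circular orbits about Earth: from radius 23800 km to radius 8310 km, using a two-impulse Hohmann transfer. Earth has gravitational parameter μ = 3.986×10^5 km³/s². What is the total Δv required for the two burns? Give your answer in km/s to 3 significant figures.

Semi-major axis of the transfer orbit: a_t = (23800 + 8310)/2 = 16055 km.
Circular speed at r₁: v₁ = √(μ/r₁) = √(3.986×10^5/23800) = 4.092 km/s.
On the transfer ellipse at r₁, v² = μ(2/r − 1/a) gives v_a = √[μ(2/r₁ − 1/a_t)] = 2.944 km/s.
First burn Δv₁ = |v_a − v₁| = 1.148 km/s.
At r₂, v₂ = √(μ/r₂) = 6.9258 km/s.
Transfer-orbit speed at r₂: v_p = √[μ(2/r₂ − 1/a_t)] = 8.4324 km/s.
Second burn Δv₂ = |v₂ − v_p| = 1.507 km/s.
Total Δv = Δv₁ + Δv₂ = 2.655 km/s.

Δv = 2.65 km/s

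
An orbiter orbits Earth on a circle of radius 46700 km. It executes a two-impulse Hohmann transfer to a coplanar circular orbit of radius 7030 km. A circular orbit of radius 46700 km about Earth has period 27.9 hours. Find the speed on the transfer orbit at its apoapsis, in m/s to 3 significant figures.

From Kepler's third law T² = 4π²r³/μ at r = 46700 km, T = 27.9 hours = 27.9 × 3600 s = 1.0044×10^5 s: μ = 4π²r³/T² = 3.98563×10^5 km³/s².
Transfer-ellipse semi-major axis a_t = (r₁ + r₂)/2 = (46700 + 7030)/2 = 26865 km.
The apoapsis of the transfer ellipse is at r = 46700 km.
From the vis-viva equation, v = √[μ(2/r − 1/a_t)] = 1.494 km/s.

v = 1490 m/s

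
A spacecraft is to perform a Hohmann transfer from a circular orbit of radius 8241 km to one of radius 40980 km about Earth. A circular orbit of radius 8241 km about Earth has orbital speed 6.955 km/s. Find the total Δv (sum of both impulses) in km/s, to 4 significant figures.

Δv = 3.334 km/s

From the circular-orbit relation v² = μ/r at r = 8241 km: μ = v²r = (6.955)² × 8241 = 3.98634×10^5 km³/s².
Transfer-ellipse semi-major axis a_t = (r₁ + r₂)/2 = (8241 + 40980)/2 = 24610.5 km.
Circular speed at r₁: v₁ = √(μ/r₁) = √(3.98634×10^5/8241) = 6.955 km/s.
Transfer-orbit speed at r₁ (vis-viva): v_p = √[μ(2/r₁ − 1/a_t)] = 8.975 km/s.
First burn Δv₁ = |v_p − v₁| = 2.020 km/s.
At r₂, v₂ = √(μ/r₂) = 3.119 km/s.
Transfer-orbit speed at r₂: v_a = √[μ(2/r₂ − 1/a_t)] = 1.805 km/s.
Second burn Δv₂ = |v₂ − v_a| = 1.314 km/s.
Δv = Δv₁ + Δv₂ = 2.020 + 1.314 = 3.334 km/s.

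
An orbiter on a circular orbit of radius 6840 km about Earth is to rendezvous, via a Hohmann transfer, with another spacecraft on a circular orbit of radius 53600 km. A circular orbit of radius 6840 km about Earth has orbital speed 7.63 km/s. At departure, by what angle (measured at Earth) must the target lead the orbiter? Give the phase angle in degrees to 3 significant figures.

φ = 104°

From the circular-orbit relation v² = μ/r at r = 6840 km: μ = v²r = (7.63)² × 6840 = 3.98204×10^5 km³/s².
Semi-major axis of the transfer orbit: a_t = (6840 + 53600)/2 = 30220 km.
The half-period of the transfer ellipse is t = π√(a_t³/μ) = 26150 s.
Target angular speed ω₂ = √(μ/r₂³) = 5.085×10^-5 rad/s.
Angle swept by the target during transfer: ω₂·t = 1.330 rad = 76.20°.
The orbiter traverses 180° on the transfer ellipse, so the target must lead by 180° − 76.20° = 104°.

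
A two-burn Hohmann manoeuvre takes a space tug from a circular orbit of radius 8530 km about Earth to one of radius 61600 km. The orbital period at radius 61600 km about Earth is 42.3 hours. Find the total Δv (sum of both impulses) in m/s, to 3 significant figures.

Δv = 3510 m/s

From Kepler's third law T² = 4π²r³/μ at r = 61600 km, T = 42.3 hours = 42.3 × 3600 s = 1.5228×10^5 s: μ = 4π²r³/T² = 3.97939×10^5 km³/s².
Semi-major axis of the transfer orbit: a_t = (8530 + 61600)/2 = 35065 km.
Circular speed at r₁: v₁ = √(μ/r₁) = √(3.97939×10^5/8530) = 6.830 km/s.
On the transfer ellipse at r₁, vis-viva equation gives v_p = √[μ(2/r₁ − 1/a_t)] = 9.053 km/s.
First burn Δv₁ = |v_p − v₁| = 2.223 km/s.
At r₂, v₂ = √(μ/r₂) = 2.542 km/s.
Transfer-orbit speed at r₂: v_a = √[μ(2/r₂ − 1/a_t)] = 1.254 km/s.
Second burn Δv₂ = |v₂ − v_a| = 1.288 km/s.
Δv = Δv₁ + Δv₂ = 2.223 + 1.288 = 3.511 km/s.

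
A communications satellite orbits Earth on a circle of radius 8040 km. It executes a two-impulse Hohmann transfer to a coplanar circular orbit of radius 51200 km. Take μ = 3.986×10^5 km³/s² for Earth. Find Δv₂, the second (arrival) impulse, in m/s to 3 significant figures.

Δv₂ = 1340 m/s

Semi-major axis of the transfer orbit: a_t = (8040 + 51200)/2 = 29620 km.
On the circular orbit at r = 51200 km, v_c = √(μ/r) = 2.79019 km/s.
Transfer-orbit speed at the same r (vis-viva, a = a_t): v_t = √[μ(2/r − 1/a_t)] = 1.45368 km/s.
Δv₂ = |v_t − v_c| = |1.45368 − 2.79019| = 1.337 km/s.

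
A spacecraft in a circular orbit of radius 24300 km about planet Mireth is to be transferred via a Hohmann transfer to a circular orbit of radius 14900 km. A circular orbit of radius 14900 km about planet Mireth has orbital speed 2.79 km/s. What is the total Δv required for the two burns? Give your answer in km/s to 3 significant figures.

Δv = 0.596 km/s

From the circular-orbit relation v² = μ/r at r = 14900 km: μ = v²r = (2.79)² × 14900 = 1.15983×10^5 km³/s².
Semi-major axis of the transfer orbit: a_t = (24300 + 14900)/2 = 19600 km.
At r₁ the circular-orbit speed is v₁ = √(μ/r₁) = 2.18471 km/s.
On the transfer ellipse at r₁, vis-viva equation gives v_a = √[μ(2/r₁ − 1/a_t)] = 1.90484 km/s.
First burn Δv₁ = |v_a − v₁| = 0.27987 km/s.
At r₂, v₂ = √(μ/r₂) = 2.79000 km/s.
Transfer-orbit speed at r₂: v_p = √[μ(2/r₂ − 1/a_t)] = 3.10656 km/s.
Second burn Δv₂ = |v₂ − v_p| = 0.31656 km/s.
Total Δv = Δv₁ + Δv₂ = 0.5964 km/s.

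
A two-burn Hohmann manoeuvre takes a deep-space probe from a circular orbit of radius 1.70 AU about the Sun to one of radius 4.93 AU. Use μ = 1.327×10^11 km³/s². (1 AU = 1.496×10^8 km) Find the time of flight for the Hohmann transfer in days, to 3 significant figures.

In km: r₁ = 1.70 × 1.496×10^8 = 2.5432×10^8 km; r₂ = 4.93 × 1.496×10^8 = 7.37528×10^8 km.
Semi-major axis of the transfer orbit: a_t = (2.5432×10^8 + 7.37528×10^8)/2 = 4.95924×10^8 km.
Half the transfer-orbit period gives t = π√(a_t³/μ) = 9.524×10^7 s.
Converting: 9.524×10^7 s ÷ 86400 s/day = 1100 days.

t = 1100 days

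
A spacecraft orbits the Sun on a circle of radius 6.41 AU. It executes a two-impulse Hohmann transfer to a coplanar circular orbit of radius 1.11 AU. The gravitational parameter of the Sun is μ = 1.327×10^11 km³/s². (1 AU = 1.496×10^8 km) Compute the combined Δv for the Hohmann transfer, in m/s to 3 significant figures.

Δv = 14000 m/s

In km: r₁ = 6.41 × 1.496×10^8 = 9.58936×10^8 km; r₂ = 1.11 × 1.496×10^8 = 1.66056×10^8 km.
Transfer-ellipse semi-major axis a_t = (r₁ + r₂)/2 = (9.58936×10^8 + 1.66056×10^8)/2 = 5.62496×10^8 km.
At r₁ the circular-orbit speed is v₁ = √(μ/r₁) = 11.764 km/s.
Transfer-orbit speed at r₁ (vis-viva equation): v_a = √[μ(2/r₁ − 1/a_t)] = 6.3916 km/s.
First burn Δv₁ = |v_a − v₁| = 5.372 km/s.
Circular speed at r₂: v₂ = √(μ/r₂) = 28.269 km/s.
Transfer-orbit speed at r₂: v_p = √[μ(2/r₂ − 1/a_t)] = 36.910 km/s.
Second burn Δv₂ = |v₂ − v_p| = 8.641 km/s.
Δv = Δv₁ + Δv₂ = 5.372 + 8.641 = 14.01 km/s.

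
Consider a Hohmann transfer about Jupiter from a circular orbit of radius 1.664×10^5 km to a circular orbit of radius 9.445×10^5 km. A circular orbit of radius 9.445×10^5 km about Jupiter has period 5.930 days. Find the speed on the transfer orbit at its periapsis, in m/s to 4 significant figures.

From Kepler's third law T² = 4π²r³/μ at r = 9.445×10^5 km, T = 5.930 days = 5.930 × 86400 s = 5.12352×10^5 s: μ = 4π²r³/T² = 1.26715×10^8 km³/s².
Semi-major axis of the transfer orbit: a_t = (1.664×10^5 + 9.445×10^5)/2 = 5.5545×10^5 km.
The periapsis of the transfer ellipse is at r = 1.664×10^5 km.
Vis-viva: v = √[μ(2/r − 1/a_t)] = √[1.26715×10^8 × (2/1.664×10^5 − 1/5.5545×10^5)] = 35.98 km/s.

v = 35980 m/s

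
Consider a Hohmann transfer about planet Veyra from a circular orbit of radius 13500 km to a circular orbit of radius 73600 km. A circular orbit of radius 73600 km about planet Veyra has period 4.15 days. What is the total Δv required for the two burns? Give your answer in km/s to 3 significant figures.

Δv = 1.48 km/s

From Kepler's third law T² = 4π²r³/μ at r = 73600 km, T = 4.15 days = 4.15 × 86400 s = 3.5856×10^5 s: μ = 4π²r³/T² = 1.22425×10^5 km³/s².
Transfer-ellipse semi-major axis a_t = (r₁ + r₂)/2 = (13500 + 73600)/2 = 43550 km.
At r₁ the circular-orbit speed is v₁ = √(μ/r₁) = 3.0114 km/s.
On the transfer ellipse at r₁, vis-viva equation gives v_p = √[μ(2/r₁ − 1/a_t)] = 3.9148 km/s.
First burn Δv₁ = |v_p − v₁| = 0.9034 km/s.
Circular speed at r₂: v₂ = √(μ/r₂) = 1.2897 km/s.
Transfer-orbit speed at r₂: v_a = √[μ(2/r₂ − 1/a_t)] = 0.71807 km/s.
Second burn Δv₂ = |v₂ − v_a| = 0.5716 km/s.
Δv = Δv₁ + Δv₂ = 0.9034 + 0.5716 = 1.475 km/s.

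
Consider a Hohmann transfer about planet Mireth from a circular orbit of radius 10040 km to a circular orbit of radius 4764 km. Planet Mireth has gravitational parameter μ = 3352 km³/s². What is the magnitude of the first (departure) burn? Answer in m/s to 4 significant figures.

Semi-major axis of the transfer orbit: a_t = (10040 + 4764)/2 = 7402 km.
Circular speed at r = 10040 km: v_c = √(μ/r) = 0.5778 km/s.
Vis-viva on the transfer ellipse at r = 10040 km gives v_t = √[μ(2/r − 1/a_t)] = 0.4635 km/s.
Δv₁ = |v_t − v_c| = |0.4635 − 0.5778| = 0.1143 km/s.

Δv₁ = 114.3 m/s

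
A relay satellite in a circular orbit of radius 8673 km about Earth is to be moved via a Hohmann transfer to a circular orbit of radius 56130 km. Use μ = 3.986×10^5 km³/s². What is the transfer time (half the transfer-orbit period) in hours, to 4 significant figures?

t = 8.062 hours

The Hohmann ellipse has a_t = (r₁ + r₂)/2 = 32401.5 km.
Half the transfer-orbit period gives t = π√(a_t³/μ) = 29022 s.
Converting: 29022 s ÷ 3600 s/hour = 8.062 hours.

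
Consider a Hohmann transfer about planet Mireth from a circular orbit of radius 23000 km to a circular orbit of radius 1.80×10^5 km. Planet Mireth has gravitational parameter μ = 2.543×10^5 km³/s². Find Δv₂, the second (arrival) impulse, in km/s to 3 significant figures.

Δv₂ = 0.623 km/s

Semi-major axis of the transfer orbit: a_t = (23000 + 1.800×10^5)/2 = 1.015×10^5 km.
On the circular orbit at r = 1.800×10^5 km, v_c = √(μ/r) = 1.1886 km/s.
Vis-viva on the transfer ellipse at r = 1.800×10^5 km gives v_t = √[μ(2/r − 1/a_t)] = 0.56581 km/s.
Δv₂ = |v_t − v_c| = |0.56581 − 1.1886| = 0.6228 km/s.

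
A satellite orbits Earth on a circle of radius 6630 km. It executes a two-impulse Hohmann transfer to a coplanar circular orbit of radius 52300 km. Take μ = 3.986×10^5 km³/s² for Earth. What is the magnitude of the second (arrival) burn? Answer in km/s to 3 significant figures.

Δv₂ = 1.45 km/s

The Hohmann ellipse has a_t = (r₁ + r₂)/2 = 29465 km.
On the circular orbit at r = 52300 km, v_c = √(μ/r) = 2.761 km/s.
Vis-viva on the transfer ellipse at r = 52300 km gives v_t = √[μ(2/r − 1/a_t)] = 1.310 km/s.
Δv₂ = |v_t − v_c| = |1.310 − 2.761| = 1.451 km/s.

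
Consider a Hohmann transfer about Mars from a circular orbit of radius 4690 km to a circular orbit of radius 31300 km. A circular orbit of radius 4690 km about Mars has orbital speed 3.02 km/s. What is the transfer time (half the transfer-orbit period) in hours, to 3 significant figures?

t = 10.2 hours

From the circular-orbit relation v² = μ/r at r = 4690 km: μ = v²r = (3.02)² × 4690 = 42774.7 km³/s².
Transfer-ellipse semi-major axis a_t = (r₁ + r₂)/2 = (4690 + 31300)/2 = 17995 km.
Half the transfer-orbit period gives t = π√(a_t³/μ) = 36670 s.
Converting: 36670 s ÷ 3600 s/hour = 10.2 hours.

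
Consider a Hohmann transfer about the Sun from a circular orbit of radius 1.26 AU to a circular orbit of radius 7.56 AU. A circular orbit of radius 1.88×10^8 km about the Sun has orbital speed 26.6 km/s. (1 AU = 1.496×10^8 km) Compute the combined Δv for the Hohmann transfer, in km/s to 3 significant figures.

Δv = 13.3 km/s

From the circular-orbit relation v² = μ/r at r = 1.88×10^8 km: μ = v²r = (26.6)² × 1.88×10^8 = 1.33021×10^11 km³/s².
In km: r₁ = 1.26 × 1.496×10^8 = 1.88496×10^8 km; r₂ = 7.56 × 1.496×10^8 = 1.130976×10^9 km.
The Hohmann ellipse has a_t = (r₁ + r₂)/2 = 6.59736×10^8 km.
At r₁ the circular-orbit speed is v₁ = √(μ/r₁) = 26.5650 km/s.
Transfer-orbit speed at r₁ (v² = μ(2/r − 1/a)): v_p = √[μ(2/r₁ − 1/a_t)] = 34.7817 km/s.
First burn Δv₁ = |v_p − v₁| = 8.2167 km/s.
At r₂, v₂ = √(μ/r₂) = 10.84511 km/s.
Transfer-orbit speed at r₂: v_a = √[μ(2/r₂ − 1/a_t)] = 5.796954 km/s.
Second burn Δv₂ = |v₂ − v_a| = 5.0482 km/s.
Δv = Δv₁ + Δv₂ = 8.2167 + 5.0482 = 13.26 km/s.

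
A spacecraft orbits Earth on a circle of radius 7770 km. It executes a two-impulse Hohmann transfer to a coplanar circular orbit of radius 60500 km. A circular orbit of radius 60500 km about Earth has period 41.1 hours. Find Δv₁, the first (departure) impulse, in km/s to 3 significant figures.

From Kepler's third law T² = 4π²r³/μ at r = 60500 km, T = 41.1 hours = 41.1 × 3600 s = 1.4796×10^5 s: μ = 4π²r³/T² = 3.99335×10^5 km³/s².
The Hohmann ellipse has a_t = (r₁ + r₂)/2 = 34135 km.
Circular speed at r = 7770 km: v_c = √(μ/r) = 7.169 km/s.
Transfer-orbit speed at the same r (vis-viva, a = a_t): v_t = √[μ(2/r − 1/a_t)] = 9.544 km/s.
Δv₁ = |v_t − v_c| = |9.544 − 7.169| = 2.375 km/s.

Δv₁ = 2.38 km/s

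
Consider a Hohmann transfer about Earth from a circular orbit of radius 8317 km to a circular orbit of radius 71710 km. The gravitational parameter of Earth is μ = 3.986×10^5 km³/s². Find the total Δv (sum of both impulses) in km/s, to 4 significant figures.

Transfer-ellipse semi-major axis a_t = (r₁ + r₂)/2 = (8317 + 71710)/2 = 40013.5 km.
At r₁ the circular-orbit speed is v₁ = √(μ/r₁) = 6.923 km/s.
On the transfer ellipse at r₁, vis-viva equation gives v_p = √[μ(2/r₁ − 1/a_t)] = 9.268 km/s.
First burn Δv₁ = |v_p − v₁| = 2.345 km/s.
Circular speed at r₂: v₂ = √(μ/r₂) = 2.358 km/s.
Transfer-orbit speed at r₂: v_a = √[μ(2/r₂ − 1/a_t)] = 1.075 km/s.
Second burn Δv₂ = |v₂ − v_a| = 1.283 km/s.
Total Δv = Δv₁ + Δv₂ = 3.628 km/s.

Δv = 3.628 km/s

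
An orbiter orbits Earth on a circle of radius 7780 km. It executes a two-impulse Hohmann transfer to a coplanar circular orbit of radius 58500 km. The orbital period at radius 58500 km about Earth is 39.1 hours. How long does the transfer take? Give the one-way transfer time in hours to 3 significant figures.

From Kepler's third law T² = 4π²r³/μ at r = 58500 km, T = 39.1 hours = 39.1 × 3600 s = 1.4076×10^5 s: μ = 4π²r³/T² = 3.98904×10^5 km³/s².
Semi-major axis of the transfer orbit: a_t = (7780 + 58500)/2 = 33140 km.
Half the transfer-orbit period gives t = π√(a_t³/μ) = 30010 s.
Converting: 30010 s ÷ 3600 s/hour = 8.34 hours.

t = 8.34 hours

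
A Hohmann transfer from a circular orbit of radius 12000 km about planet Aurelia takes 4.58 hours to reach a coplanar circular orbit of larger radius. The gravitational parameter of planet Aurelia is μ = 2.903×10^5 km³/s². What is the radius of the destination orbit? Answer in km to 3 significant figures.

r₂ = 28000 km

Transfer time t = 4.58 hours = 16488 s, and t = π√(a_t³/μ).
So a_t = (μ t²/π²)^(1/3) = (2.903×10^5 × (16488)² / π²)^(1/3) = 19997 km.
Since a_t = (r₁ + r₂)/2, r₂ = 2a_t − r₁ = 2×19997 − 12000 = 27994 km.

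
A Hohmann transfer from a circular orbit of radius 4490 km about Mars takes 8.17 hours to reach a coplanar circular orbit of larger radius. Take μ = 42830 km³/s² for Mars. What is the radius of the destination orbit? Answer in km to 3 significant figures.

Transfer time t = 8.17 hours = 29412 s, and t = π√(a_t³/μ).
So a_t = (μ t²/π²)^(1/3) = (42830 × (29412)² / π²)^(1/3) = 15542 km.
Since a_t = (r₁ + r₂)/2, r₂ = 2a_t − r₁ = 2×15542 − 4490 = 26594 km.

r₂ = 26600 km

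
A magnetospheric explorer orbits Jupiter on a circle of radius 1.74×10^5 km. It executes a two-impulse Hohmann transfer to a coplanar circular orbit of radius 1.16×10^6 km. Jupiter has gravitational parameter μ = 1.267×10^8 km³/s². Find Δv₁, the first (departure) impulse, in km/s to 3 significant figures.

Δv₁ = 8.60 km/s

Semi-major axis of the transfer orbit: a_t = (1.740×10^5 + 1.160×10^6)/2 = 6.670×10^5 km.
Circular speed at r = 1.740×10^5 km: v_c = √(μ/r) = 26.984 km/s.
Transfer-orbit speed at the same r (vis-viva, a = a_t): v_t = √[μ(2/r − 1/a_t)] = 35.586 km/s.
Δv₁ = |v_t − v_c| = |35.586 − 26.984| = 8.602 km/s.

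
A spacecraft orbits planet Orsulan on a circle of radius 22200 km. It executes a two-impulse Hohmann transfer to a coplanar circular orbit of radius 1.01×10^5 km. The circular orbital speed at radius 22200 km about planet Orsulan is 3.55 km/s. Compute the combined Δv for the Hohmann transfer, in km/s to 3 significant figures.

From the circular-orbit relation v² = μ/r at r = 22200 km: μ = v²r = (3.55)² × 22200 = 2.79776×10^5 km³/s².
Semi-major axis of the transfer orbit: a_t = (22200 + 1.010×10^5)/2 = 61600 km.
At r₁ the circular-orbit speed is v₁ = √(μ/r₁) = 3.5500 km/s.
Transfer-orbit speed at r₁ (v² = μ(2/r − 1/a)): v_p = √[μ(2/r₁ − 1/a_t)] = 4.5457 km/s.
First burn Δv₁ = |v_p − v₁| = 0.9957 km/s.
At r₂, v₂ = √(μ/r₂) = 1.66435 km/s.
Transfer-orbit speed at r₂: v_a = √[μ(2/r₂ − 1/a_t)] = 0.999149 km/s.
Second burn Δv₂ = |v₂ − v_a| = 0.6652 km/s.
Δv = Δv₁ + Δv₂ = 0.9957 + 0.6652 = 1.661 km/s.

Δv = 1.66 km/s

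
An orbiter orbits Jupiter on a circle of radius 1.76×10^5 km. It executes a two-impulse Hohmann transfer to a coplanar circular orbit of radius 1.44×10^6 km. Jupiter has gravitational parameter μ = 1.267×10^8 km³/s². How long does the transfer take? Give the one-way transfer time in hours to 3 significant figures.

t = 56.3 hours

Transfer-ellipse semi-major axis a_t = (r₁ + r₂)/2 = (1.760×10^5 + 1.440×10^6)/2 = 8.080×10^5 km.
Transfer time t = π√(a_t³/μ) = π√((8.080×10^5)³ / 1.267×10^8) = 2.027×10^5 s.
Converting: 2.027×10^5 s ÷ 3600 s/hour = 56.3 hours.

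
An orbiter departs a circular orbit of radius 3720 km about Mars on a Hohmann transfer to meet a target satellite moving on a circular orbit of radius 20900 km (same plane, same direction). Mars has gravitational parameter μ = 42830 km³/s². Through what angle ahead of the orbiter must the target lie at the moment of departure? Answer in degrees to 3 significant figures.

Semi-major axis of the transfer orbit: a_t = (3720 + 20900)/2 = 12310 km.
Transfer time t = π√(a_t³/μ) = 20733 s.
Target angular speed ω₂ = √(μ/r₂³) = 6.8494×10^-5 rad/s.
Angle swept by the target during transfer: ω₂·t = 1.4201 rad = 81.37°.
Arrival is 180° from departure on the ellipse, so φ = 180° − 81.37° = 98.6°.

φ = 98.6°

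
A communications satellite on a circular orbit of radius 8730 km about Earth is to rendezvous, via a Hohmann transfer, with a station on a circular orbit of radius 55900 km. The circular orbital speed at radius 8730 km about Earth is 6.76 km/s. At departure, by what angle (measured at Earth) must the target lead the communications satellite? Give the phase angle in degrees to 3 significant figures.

From the circular-orbit relation v² = μ/r at r = 8730 km: μ = v²r = (6.76)² × 8730 = 3.98940×10^5 km³/s².
Transfer-ellipse semi-major axis a_t = (r₁ + r₂)/2 = (8730 + 55900)/2 = 32315 km.
The half-period of the transfer ellipse is t = π√(a_t³/μ) = 28893.6 s.
Target angular speed ω₂ = √(μ/r₂³) = 4.77899×10^-5 rad/s.
Angle swept by the target during transfer: ω₂·t = 1.38082 rad = 79.12°.
The communications satellite traverses 180° on the transfer ellipse, so the target must lead by 180° − 79.12° = 101°.

φ = 101°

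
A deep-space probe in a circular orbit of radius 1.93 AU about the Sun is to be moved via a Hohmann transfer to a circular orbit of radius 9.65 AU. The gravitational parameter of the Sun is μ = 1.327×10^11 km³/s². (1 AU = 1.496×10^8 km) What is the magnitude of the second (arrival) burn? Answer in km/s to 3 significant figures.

Δv₂ = 4.05 km/s

In km: r₁ = 1.93 × 1.496×10^8 = 2.88728×10^8 km; r₂ = 9.65 × 1.496×10^8 = 1.44364×10^9 km.
Semi-major axis of the transfer orbit: a_t = (2.88728×10^8 + 1.44364×10^9)/2 = 8.66184×10^8 km.
Circular speed at r = 1.44364×10^9 km: v_c = √(μ/r) = 9.5875 km/s.
Transfer-orbit speed at the same r (vis-viva, a = a_t): v_t = √[μ(2/r − 1/a_t)] = 5.5354 km/s.
Δv₂ = |v_t − v_c| = |5.5354 − 9.5875| = 4.052 km/s.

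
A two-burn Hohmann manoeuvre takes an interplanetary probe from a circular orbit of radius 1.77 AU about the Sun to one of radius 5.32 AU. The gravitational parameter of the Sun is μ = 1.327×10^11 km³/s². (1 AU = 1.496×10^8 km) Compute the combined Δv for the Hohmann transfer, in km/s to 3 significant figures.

In km: r₁ = 1.77 × 1.496×10^8 = 2.64792×10^8 km; r₂ = 5.32 × 1.496×10^8 = 7.95872×10^8 km.
Semi-major axis of the transfer orbit: a_t = (2.64792×10^8 + 7.95872×10^8)/2 = 5.30332×10^8 km.
Circular speed at r₁: v₁ = √(μ/r₁) = √(1.327×10^11/2.64792×10^8) = 22.386 km/s.
Transfer-orbit speed at r₁ (v² = μ(2/r − 1/a)): v_p = √[μ(2/r₁ − 1/a_t)] = 27.424 km/s.
First burn Δv₁ = |v_p − v₁| = 5.038 km/s.
At r₂, v₂ = √(μ/r₂) = 12.9126 km/s.
Transfer-orbit speed at r₂: v_a = √[μ(2/r₂ − 1/a_t)] = 9.12415 km/s.
Second burn Δv₂ = |v₂ − v_a| = 3.788 km/s.
Total Δv = Δv₁ + Δv₂ = 8.826 km/s.

Δv = 8.83 km/s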